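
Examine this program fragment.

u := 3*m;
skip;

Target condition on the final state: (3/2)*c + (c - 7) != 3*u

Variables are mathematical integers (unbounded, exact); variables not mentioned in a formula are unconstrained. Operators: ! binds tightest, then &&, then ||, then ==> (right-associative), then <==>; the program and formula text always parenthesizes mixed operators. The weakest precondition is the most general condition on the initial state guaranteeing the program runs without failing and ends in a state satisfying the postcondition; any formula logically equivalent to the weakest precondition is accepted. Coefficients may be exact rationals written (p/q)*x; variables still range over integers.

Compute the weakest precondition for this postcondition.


Working backward. After the program, the postcondition (3/2)*c + (c - 7) != 3*u must hold; in canonical form it is (5/2)*c != 3*u + 7.
Before skip: (5/2)*c != 3*u + 7
Before u := 3*m: (5/2)*c != 9*m + 7
Answer: WP = (5/2)*c != 9*m + 7


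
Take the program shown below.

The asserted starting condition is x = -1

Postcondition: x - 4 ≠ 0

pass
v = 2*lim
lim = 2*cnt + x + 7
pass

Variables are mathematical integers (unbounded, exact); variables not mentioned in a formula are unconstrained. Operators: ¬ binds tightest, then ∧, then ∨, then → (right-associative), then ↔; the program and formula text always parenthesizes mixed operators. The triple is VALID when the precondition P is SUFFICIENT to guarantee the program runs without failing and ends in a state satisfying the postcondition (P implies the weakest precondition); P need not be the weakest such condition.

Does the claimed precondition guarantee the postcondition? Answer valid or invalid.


Working backward. After the program, the postcondition x - 4 ≠ 0 must hold; in canonical form it is x ≠ 4.
Before skip: x ≠ 4
Before lim := 2*cnt + x + 7: x ≠ 4
Before v := 2*lim: x ≠ 4
Before skip: x ≠ 4
The weakest precondition is x ≠ 4.
Check whether x = -1 implies it.
Every state satisfying the precondition satisfies the weakest precondition: the implication holds.
Answer: valid


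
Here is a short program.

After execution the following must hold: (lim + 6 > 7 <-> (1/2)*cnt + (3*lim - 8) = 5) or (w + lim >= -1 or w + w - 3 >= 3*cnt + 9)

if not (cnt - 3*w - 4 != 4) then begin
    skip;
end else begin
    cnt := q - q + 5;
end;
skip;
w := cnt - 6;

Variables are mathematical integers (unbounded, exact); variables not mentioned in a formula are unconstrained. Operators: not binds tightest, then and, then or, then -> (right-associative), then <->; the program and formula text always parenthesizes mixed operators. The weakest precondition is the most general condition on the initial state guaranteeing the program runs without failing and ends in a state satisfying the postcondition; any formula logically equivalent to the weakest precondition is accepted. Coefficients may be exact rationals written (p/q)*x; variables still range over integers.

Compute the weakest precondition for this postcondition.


Working backward. After the program, the postcondition (lim + 6 > 7 <-> (1/2)*cnt + (3*lim - 8) = 5) or (w + lim >= -1 or w + w - 3 >= 3*cnt + 9) must hold; in canonical form it is (lim > 1 <-> (1/2)*cnt + 3*lim = 13) or lim + w >= -1 or 2*w >= 3*cnt + 12.
Before w := cnt - 6: (lim > 1 <-> (1/2)*cnt + 3*lim = 13) or cnt + lim >= 5 or cnt <= -24
Before skip: (lim > 1 <-> (1/2)*cnt + 3*lim = 13) or cnt + lim >= 5 or cnt <= -24
Then branch requires (lim > 1 <-> (1/2)*cnt + 3*lim = 13) or cnt + lim >= 5 or cnt <= -24; else branch requires (lim > 1 <-> 3*lim = 21/2) or lim >= 0.
Before the if: ((not (cnt != 3*w + 8)) -> ((lim > 1 <-> (1/2)*cnt + 3*lim = 13) or cnt + lim >= 5 or cnt <= -24)) and (cnt != 3*w + 8 -> ((lim > 1 <-> 3*lim = 21/2) or lim >= 0))
Answer: WP = ((not (cnt != 3*w + 8)) -> ((lim > 1 <-> (1/2)*cnt + 3*lim = 13) or cnt + lim >= 5 or cnt <= -24)) and (cnt != 3*w + 8 -> ((lim > 1 <-> 3*lim = 21/2) or lim >= 0))


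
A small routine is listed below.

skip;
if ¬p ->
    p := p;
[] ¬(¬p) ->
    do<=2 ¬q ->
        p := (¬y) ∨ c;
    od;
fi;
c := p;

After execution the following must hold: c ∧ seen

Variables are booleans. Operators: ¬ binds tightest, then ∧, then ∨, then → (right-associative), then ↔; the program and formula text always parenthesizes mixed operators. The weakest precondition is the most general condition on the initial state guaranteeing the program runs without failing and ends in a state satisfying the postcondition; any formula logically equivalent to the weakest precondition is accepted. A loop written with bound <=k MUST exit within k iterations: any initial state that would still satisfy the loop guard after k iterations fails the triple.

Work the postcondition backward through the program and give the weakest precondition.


Working backward. After the program, c ∧ seen must hold.
Before c := p: p ∧ seen
Then branch requires p ∧ seen; else branch requires ((¬q) → (((¬q) → (q ∧ ((¬y) ∨ c) ∧ seen)) ∧ (q → (((¬y) ∨ c) ∧ seen)))) ∧ (q → (p ∧ seen)).
Before the if: ((¬p) → (p ∧ seen)) ∧ (p → (((¬q) → (((¬q) → (q ∧ ((¬y) ∨ c) ∧ seen)) ∧ (q → (((¬y) ∨ c) ∧ seen)))) ∧ (q → (p ∧ seen))))
Before skip: ((¬p) → (p ∧ seen)) ∧ (p → (((¬q) → (((¬q) → (q ∧ ((¬y) ∨ c) ∧ seen)) ∧ (q → (((¬y) ∨ c) ∧ seen)))) ∧ (q → (p ∧ seen))))
Answer: WP = ((¬p) → (p ∧ seen)) ∧ (p → (((¬q) → (((¬q) → (q ∧ ((¬y) ∨ c) ∧ seen)) ∧ (q → (((¬y) ∨ c) ∧ seen)))) ∧ (q → (p ∧ seen))))


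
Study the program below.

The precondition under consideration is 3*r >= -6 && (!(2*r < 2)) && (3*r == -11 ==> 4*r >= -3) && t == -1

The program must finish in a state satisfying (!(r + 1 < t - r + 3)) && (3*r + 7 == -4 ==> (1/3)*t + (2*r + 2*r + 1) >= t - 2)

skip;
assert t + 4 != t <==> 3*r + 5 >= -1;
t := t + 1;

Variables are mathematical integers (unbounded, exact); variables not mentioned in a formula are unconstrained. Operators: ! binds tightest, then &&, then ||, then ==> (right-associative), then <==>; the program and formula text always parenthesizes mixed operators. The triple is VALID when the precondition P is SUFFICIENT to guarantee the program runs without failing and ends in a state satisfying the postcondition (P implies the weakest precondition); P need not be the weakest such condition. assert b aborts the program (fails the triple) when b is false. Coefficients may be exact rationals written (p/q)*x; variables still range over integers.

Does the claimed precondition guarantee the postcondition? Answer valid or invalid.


Working backward. After the program, the postcondition (!(r + 1 < t - r + 3)) && (3*r + 7 == -4 ==> (1/3)*t + (2*r + 2*r + 1) >= t - 2) must hold; in canonical form it is (!(2*r < t + 2)) && (3*r == -11 ==> 4*r >= (2/3)*t - 3).
Before t := t + 1: (!(2*r < t + 3)) && (3*r == -11 ==> 4*r >= (2/3)*t - 7/3)
Before assert t + 4 != t <==> 3*r + 5 >= -1: 3*r >= -6 && (!(2*r < t + 3)) && (3*r == -11 ==> 4*r >= (2/3)*t - 7/3)
Before skip: 3*r >= -6 && (!(2*r < t + 3)) && (3*r == -11 ==> 4*r >= (2/3)*t - 7/3)
The weakest precondition is 3*r >= -6 && (!(2*r < t + 3)) && (3*r == -11 ==> 4*r >= (2/3)*t - 7/3).
Check whether 3*r >= -6 && (!(2*r < 2)) && (3*r == -11 ==> 4*r >= -3) && t == -1 implies it.
Every state satisfying the precondition satisfies the weakest precondition: the implication holds.
Answer: valid


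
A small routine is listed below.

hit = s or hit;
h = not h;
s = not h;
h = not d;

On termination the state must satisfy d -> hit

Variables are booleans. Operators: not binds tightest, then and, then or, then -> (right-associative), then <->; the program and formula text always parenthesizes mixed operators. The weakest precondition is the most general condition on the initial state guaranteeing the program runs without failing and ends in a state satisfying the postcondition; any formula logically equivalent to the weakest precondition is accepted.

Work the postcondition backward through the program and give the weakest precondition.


Working backward. After the program, d -> hit must hold.
Before h := not d: d -> hit
Before s := not h: d -> hit
Before h := not h: d -> hit
Before hit := s or hit: d -> (s or hit)
Answer: WP = d -> (s or hit)


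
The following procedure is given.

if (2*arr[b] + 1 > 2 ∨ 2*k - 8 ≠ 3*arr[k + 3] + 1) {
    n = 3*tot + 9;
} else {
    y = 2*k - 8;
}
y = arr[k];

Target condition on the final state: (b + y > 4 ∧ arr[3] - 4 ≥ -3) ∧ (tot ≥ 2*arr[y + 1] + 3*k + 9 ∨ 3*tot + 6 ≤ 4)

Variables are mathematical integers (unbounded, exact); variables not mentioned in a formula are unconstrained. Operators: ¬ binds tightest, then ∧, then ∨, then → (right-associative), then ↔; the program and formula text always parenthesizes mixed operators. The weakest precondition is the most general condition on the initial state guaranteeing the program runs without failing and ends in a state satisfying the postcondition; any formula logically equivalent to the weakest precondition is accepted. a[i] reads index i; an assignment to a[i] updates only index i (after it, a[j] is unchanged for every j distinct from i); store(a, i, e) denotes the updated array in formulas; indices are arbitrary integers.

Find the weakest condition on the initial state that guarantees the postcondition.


Working backward. After the program, the postcondition (b + y > 4 ∧ arr[3] - 4 ≥ -3) ∧ (tot ≥ 2*arr[y + 1] + 3*k + 9 ∨ 3*tot + 6 ≤ 4) must hold; in canonical form it is b + y > 4 ∧ arr[3] ≥ 1 ∧ (tot ≥ 2*arr[y + 1] + 3*k + 9 ∨ 3*tot ≤ -2).
Before y := arr[k]: arr[k] + b > 4 ∧ arr[3] ≥ 1 ∧ (tot ≥ 2*arr[arr[k] + 1] + 3*k + 9 ∨ 3*tot ≤ -2)
Then branch requires arr[k] + b > 4 ∧ arr[3] ≥ 1 ∧ (tot ≥ 2*arr[arr[k] + 1] + 3*k + 9 ∨ 3*tot ≤ -2); else branch requires arr[k] + b > 4 ∧ arr[3] ≥ 1 ∧ (tot ≥ 2*arr[arr[k] + 1] + 3*k + 9 ∨ 3*tot ≤ -2).
Before the if: ((2*arr[b] > 1 ∨ 2*k ≠ 3*arr[k + 3] + 9) → (arr[k] + b > 4 ∧ arr[3] ≥ 1 ∧ (tot ≥ 2*arr[arr[k] + 1] + 3*k + 9 ∨ 3*tot ≤ -2))) ∧ ((¬(2*arr[b] > 1 ∨ 2*k ≠ 3*arr[k + 3] + 9)) → (arr[k] + b > 4 ∧ arr[3] ≥ 1 ∧ (tot ≥ 2*arr[arr[k] + 1] + 3*k + 9 ∨ 3*tot ≤ -2)))
Answer: WP = ((2*arr[b] > 1 ∨ 2*k ≠ 3*arr[k + 3] + 9) → (arr[k] + b > 4 ∧ arr[3] ≥ 1 ∧ (tot ≥ 2*arr[arr[k] + 1] + 3*k + 9 ∨ 3*tot ≤ -2))) ∧ ((¬(2*arr[b] > 1 ∨ 2*k ≠ 3*arr[k + 3] + 9)) → (arr[k] + b > 4 ∧ arr[3] ≥ 1 ∧ (tot ≥ 2*arr[arr[k] + 1] + 3*k + 9 ∨ 3*tot ≤ -2)))


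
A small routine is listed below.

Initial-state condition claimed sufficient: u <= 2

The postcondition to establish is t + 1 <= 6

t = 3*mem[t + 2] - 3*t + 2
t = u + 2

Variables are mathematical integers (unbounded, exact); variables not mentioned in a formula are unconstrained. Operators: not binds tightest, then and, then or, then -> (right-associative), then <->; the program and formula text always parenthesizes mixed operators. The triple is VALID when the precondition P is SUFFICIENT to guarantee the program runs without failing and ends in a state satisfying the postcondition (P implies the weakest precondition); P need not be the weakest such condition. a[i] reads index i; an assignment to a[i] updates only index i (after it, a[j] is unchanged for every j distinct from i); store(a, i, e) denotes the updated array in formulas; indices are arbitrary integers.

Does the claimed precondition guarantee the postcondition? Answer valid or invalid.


Working backward. After the program, the postcondition t + 1 <= 6 must hold; in canonical form it is t <= 5.
Before t := u + 2: u <= 3
Before t := 3*mem[t + 2] - 3*t + 2: u <= 3
The weakest precondition is u <= 3.
Check whether u <= 2 implies it.
Every state satisfying the precondition satisfies the weakest precondition: the implication holds.
Answer: valid


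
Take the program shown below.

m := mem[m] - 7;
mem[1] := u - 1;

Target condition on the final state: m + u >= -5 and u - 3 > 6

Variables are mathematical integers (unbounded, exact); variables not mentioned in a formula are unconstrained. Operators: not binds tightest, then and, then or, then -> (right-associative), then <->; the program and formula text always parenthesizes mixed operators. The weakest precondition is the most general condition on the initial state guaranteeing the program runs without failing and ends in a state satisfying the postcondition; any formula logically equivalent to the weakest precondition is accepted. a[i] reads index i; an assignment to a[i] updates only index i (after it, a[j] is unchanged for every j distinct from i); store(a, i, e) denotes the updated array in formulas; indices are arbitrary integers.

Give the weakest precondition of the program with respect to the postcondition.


Working backward. After the program, the postcondition m + u >= -5 and u - 3 > 6 must hold; in canonical form it is m + u >= -5 and u > 9.
Before mem[1] := u - 1: m + u >= -5 and u > 9
Before m := mem[m] - 7: mem[m] + u >= 2 and u > 9
Answer: WP = mem[m] + u >= 2 and u > 9


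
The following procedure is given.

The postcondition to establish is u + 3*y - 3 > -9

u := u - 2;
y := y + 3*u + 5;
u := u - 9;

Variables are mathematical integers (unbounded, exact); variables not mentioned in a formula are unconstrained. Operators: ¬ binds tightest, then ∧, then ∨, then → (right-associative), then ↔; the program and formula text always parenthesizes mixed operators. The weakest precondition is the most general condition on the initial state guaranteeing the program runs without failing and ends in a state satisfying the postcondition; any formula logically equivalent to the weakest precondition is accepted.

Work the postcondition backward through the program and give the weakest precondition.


Working backward. After the program, the postcondition u + 3*y - 3 > -9 must hold; in canonical form it is u + 3*y > -6.
Before u := u - 9: u + 3*y > 3
Before y := y + 3*u + 5: 10*u + 3*y > -12
Before u := u - 2: 10*u + 3*y > 8
Answer: WP = 10*u + 3*y > 8


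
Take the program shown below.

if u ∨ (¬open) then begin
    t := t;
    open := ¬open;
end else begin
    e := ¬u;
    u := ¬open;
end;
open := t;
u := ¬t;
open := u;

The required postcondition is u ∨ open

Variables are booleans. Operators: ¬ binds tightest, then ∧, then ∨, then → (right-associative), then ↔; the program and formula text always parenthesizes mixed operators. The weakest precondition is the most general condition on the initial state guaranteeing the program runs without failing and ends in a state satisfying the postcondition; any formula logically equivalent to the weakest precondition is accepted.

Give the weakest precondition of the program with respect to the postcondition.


Working backward. After the program, u ∨ open must hold.
Before open := u: u
Before u := ¬t: ¬t
Before open := t: ¬t
Then branch requires ¬t; else branch requires ¬t.
Before the if: ((u ∨ (¬open)) → (¬t)) ∧ ((¬(u ∨ (¬open))) → (¬t))
Answer: WP = ((u ∨ (¬open)) → (¬t)) ∧ ((¬(u ∨ (¬open))) → (¬t))


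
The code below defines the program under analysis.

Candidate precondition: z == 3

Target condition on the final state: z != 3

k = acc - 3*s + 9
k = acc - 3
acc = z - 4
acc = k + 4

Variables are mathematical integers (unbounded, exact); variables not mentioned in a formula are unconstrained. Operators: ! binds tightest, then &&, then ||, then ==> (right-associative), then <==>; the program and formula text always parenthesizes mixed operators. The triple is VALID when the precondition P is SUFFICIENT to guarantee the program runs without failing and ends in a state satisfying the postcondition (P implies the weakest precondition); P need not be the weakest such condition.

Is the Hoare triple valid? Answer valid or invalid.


Working backward. After the program, z != 3 must hold.
Before acc := k + 4: z != 3
Before acc := z - 4: z != 3
Before k := acc - 3: z != 3
Before k := acc - 3*s + 9: z != 3
The weakest precondition is z != 3.
Check whether z == 3 implies it.
Countermodel: at the initial state z = 3, the precondition holds but the weakest precondition fails.
Answer: invalid


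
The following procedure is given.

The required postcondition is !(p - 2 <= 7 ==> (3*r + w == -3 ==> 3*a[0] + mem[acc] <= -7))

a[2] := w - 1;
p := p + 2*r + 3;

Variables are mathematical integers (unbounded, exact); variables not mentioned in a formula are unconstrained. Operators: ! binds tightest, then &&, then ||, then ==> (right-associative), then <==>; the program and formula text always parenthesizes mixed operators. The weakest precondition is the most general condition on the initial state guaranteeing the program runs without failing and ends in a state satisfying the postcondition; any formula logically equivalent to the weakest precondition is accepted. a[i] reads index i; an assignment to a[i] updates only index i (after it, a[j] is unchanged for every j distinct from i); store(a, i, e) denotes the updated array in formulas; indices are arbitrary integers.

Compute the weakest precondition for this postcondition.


Working backward. After the program, the postcondition !(p - 2 <= 7 ==> (3*r + w == -3 ==> 3*a[0] + mem[acc] <= -7)) must hold; in canonical form it is !(p <= 9 ==> (3*r + w == -3 ==> 3*a[0] + mem[acc] <= -7)).
Before p := p + 2*r + 3: !(p + 2*r <= 6 ==> (3*r + w == -3 ==> 3*a[0] + mem[acc] <= -7))
Before a[2] := w - 1: !(p + 2*r <= 6 ==> (3*r + w == -3 ==> 3*a[0] + mem[acc] <= -7))
Answer: WP = !(p + 2*r <= 6 ==> (3*r + w == -3 ==> 3*a[0] + mem[acc] <= -7))


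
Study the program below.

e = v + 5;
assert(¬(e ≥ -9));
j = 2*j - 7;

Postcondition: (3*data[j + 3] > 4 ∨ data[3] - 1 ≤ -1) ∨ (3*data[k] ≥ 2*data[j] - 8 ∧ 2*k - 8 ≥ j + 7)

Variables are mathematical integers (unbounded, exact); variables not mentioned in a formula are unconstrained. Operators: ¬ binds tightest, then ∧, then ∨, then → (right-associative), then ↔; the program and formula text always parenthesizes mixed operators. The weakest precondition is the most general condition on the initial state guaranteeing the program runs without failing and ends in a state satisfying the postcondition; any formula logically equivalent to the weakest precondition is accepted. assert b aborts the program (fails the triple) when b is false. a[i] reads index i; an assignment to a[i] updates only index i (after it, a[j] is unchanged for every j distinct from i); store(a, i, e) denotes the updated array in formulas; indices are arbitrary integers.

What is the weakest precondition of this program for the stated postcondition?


Working backward. After the program, the postcondition (3*data[j + 3] > 4 ∨ data[3] - 1 ≤ -1) ∨ (3*data[k] ≥ 2*data[j] - 8 ∧ 2*k - 8 ≥ j + 7) must hold; in canonical form it is 3*data[j + 3] > 4 ∨ data[3] ≤ 0 ∨ (3*data[k] ≥ 2*data[j] - 8 ∧ 2*k ≥ j + 15).
Before j := 2*j - 7: 3*data[2*j - 4] > 4 ∨ data[3] ≤ 0 ∨ (3*data[k] ≥ 2*data[2*j - 7] - 8 ∧ 2*k ≥ 2*j + 8)
Before assert ¬(e ≥ -9): (¬(e ≥ -9)) ∧ (3*data[2*j - 4] > 4 ∨ data[3] ≤ 0 ∨ (3*data[k] ≥ 2*data[2*j - 7] - 8 ∧ 2*k ≥ 2*j + 8))
Before e := v + 5: (¬(v ≥ -14)) ∧ (3*data[2*j - 4] > 4 ∨ data[3] ≤ 0 ∨ (3*data[k] ≥ 2*data[2*j - 7] - 8 ∧ 2*k ≥ 2*j + 8))
Answer: WP = (¬(v ≥ -14)) ∧ (3*data[2*j - 4] > 4 ∨ data[3] ≤ 0 ∨ (3*data[k] ≥ 2*data[2*j - 7] - 8 ∧ 2*k ≥ 2*j + 8))


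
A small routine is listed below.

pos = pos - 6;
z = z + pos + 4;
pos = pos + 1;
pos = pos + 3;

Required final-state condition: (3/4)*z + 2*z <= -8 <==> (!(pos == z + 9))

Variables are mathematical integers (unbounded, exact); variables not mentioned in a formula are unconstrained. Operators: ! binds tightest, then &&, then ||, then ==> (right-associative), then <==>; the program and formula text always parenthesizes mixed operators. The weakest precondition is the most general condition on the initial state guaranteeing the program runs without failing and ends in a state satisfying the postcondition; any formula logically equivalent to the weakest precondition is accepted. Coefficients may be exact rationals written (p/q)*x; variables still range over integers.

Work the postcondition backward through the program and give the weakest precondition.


Working backward. After the program, the postcondition (3/4)*z + 2*z <= -8 <==> (!(pos == z + 9)) must hold; in canonical form it is (11/4)*z <= -8 <==> (!(pos == z + 9)).
Before pos := pos + 3: (11/4)*z <= -8 <==> (!(pos == z + 6))
Before pos := pos + 1: (11/4)*z <= -8 <==> (!(pos == z + 5))
Before z := z + pos + 4: (11/4)*pos + (11/4)*z <= -19 <==> (!(z == -9))
Before pos := pos - 6: (11/4)*pos + (11/4)*z <= -5/2 <==> (!(z == -9))
Answer: WP = (11/4)*pos + (11/4)*z <= -5/2 <==> (!(z == -9))


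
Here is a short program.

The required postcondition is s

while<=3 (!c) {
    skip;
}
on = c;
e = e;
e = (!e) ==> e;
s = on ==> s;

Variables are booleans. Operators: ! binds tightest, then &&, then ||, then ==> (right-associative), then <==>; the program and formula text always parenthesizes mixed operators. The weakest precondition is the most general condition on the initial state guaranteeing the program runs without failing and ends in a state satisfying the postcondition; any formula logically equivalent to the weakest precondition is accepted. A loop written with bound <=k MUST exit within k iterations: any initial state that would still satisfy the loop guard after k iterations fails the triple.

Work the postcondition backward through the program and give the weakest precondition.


Working backward. After the program, s must hold.
Before s := on ==> s: on ==> s
Before e := (!e) ==> e: on ==> s
Before e := e: on ==> s
Before on := c: c ==> s
Before the loop (bound <=3), unroll the exhaustion recursion (WP_0 = exit-now case; WP_j = one more guarded iteration, up to j = 3):
  WP_0: c && (c ==> s)
  WP_1: ((!c) ==> (c && (c ==> s))) && (c ==> (c ==> s))
  WP_2: ((!c) ==> (((!c) ==> (c && (c ==> s))) && (c ==> (c ==> s)))) && (c ==> (c ==> s))
  WP_3: ((!c) ==> (((!c) ==> (((!c) ==> (c && (c ==> s))) && (c ==> (c ==> s)))) && (c ==> (c ==> s)))) && (c ==> (c ==> s))
So before the loop: ((!c) ==> (((!c) ==> (((!c) ==> (c && (c ==> s))) && (c ==> (c ==> s)))) && (c ==> (c ==> s)))) && (c ==> (c ==> s))
Answer: WP = ((!c) ==> (((!c) ==> (((!c) ==> (c && (c ==> s))) && (c ==> (c ==> s)))) && (c ==> (c ==> s)))) && (c ==> (c ==> s))


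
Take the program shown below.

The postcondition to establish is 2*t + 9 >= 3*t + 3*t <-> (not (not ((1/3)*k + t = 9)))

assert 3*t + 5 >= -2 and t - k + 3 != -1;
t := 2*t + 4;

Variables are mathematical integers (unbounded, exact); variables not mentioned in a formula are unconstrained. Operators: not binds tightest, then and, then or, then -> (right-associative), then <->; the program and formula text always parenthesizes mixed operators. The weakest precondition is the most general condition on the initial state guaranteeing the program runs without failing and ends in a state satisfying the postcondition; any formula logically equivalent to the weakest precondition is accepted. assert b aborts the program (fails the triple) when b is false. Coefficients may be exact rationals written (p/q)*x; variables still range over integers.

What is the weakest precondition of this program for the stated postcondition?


Working backward. After the program, the postcondition 2*t + 9 >= 3*t + 3*t <-> (not (not ((1/3)*k + t = 9))) must hold; in canonical form it is 4*t <= 9 <-> (1/3)*k + t = 9.
Before t := 2*t + 4: 8*t <= -7 <-> (1/3)*k + 2*t = 5
Before assert 3*t + 5 >= -2 and t - k + 3 != -1: 3*t >= -7 and t != k - 4 and (8*t <= -7 <-> (1/3)*k + 2*t = 5)
Answer: WP = 3*t >= -7 and t != k - 4 and (8*t <= -7 <-> (1/3)*k + 2*t = 5)


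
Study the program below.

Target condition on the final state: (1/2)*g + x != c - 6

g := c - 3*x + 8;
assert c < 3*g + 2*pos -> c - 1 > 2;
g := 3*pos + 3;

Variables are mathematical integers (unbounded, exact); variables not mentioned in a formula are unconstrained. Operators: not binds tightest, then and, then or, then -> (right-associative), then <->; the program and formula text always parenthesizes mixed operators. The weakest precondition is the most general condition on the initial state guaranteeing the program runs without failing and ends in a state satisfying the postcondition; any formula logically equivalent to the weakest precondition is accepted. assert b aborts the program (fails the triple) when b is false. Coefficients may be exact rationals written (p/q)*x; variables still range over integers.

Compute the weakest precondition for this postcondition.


Working backward. After the program, (1/2)*g + x != c - 6 must hold.
Before g := 3*pos + 3: (3/2)*pos + x != c - 15/2
Before assert c < 3*g + 2*pos -> c - 1 > 2: (c < 3*g + 2*pos -> c > 3) and (3/2)*pos + x != c - 15/2
Before g := c - 3*x + 8: (9*x < 2*c + 2*pos + 24 -> c > 3) and (3/2)*pos + x != c - 15/2
Answer: WP = (9*x < 2*c + 2*pos + 24 -> c > 3) and (3/2)*pos + x != c - 15/2


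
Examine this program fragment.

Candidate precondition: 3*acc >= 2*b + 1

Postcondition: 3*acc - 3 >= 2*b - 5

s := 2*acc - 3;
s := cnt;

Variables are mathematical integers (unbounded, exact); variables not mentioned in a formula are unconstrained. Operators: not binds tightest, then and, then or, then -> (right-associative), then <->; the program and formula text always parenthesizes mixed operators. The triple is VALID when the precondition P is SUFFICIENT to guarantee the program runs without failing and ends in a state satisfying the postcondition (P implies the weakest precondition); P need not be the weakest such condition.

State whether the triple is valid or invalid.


Working backward. After the program, the postcondition 3*acc - 3 >= 2*b - 5 must hold; in canonical form it is 3*acc >= 2*b - 2.
Before s := cnt: 3*acc >= 2*b - 2
Before s := 2*acc - 3: 3*acc >= 2*b - 2
The weakest precondition is 3*acc >= 2*b - 2.
Check whether 3*acc >= 2*b + 1 implies it.
Every state satisfying the precondition satisfies the weakest precondition: the implication holds.
Answer: valid


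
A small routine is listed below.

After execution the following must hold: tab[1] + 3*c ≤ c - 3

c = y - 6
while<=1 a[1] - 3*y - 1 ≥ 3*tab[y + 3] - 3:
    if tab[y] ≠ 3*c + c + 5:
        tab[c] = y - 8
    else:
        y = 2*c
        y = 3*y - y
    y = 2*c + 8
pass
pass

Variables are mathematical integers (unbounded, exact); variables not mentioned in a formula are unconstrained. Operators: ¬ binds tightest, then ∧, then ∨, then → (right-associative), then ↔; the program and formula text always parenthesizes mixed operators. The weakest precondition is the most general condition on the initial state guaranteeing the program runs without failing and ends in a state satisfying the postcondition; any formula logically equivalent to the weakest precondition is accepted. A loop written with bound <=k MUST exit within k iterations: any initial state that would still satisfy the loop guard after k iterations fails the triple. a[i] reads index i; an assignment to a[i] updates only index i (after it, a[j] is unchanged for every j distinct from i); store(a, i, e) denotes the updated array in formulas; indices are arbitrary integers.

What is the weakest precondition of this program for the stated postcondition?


Working backward. After the program, the postcondition tab[1] + 3*c ≤ c - 3 must hold; in canonical form it is tab[1] + 2*c ≤ -3.
Before skip: tab[1] + 2*c ≤ -3
Before skip: tab[1] + 2*c ≤ -3
Before the loop (bound <=1), unroll the exhaustion recursion (WP_0 = exit-now case; WP_j = one more guarded iteration, up to j = 1):
  WP_0: (¬(a[1] ≥ 3*tab[y + 3] + 3*y - 2)) ∧ tab[1] + 2*c ≤ -3
  WP_1: (a[1] ≥ 3*tab[y + 3] + 3*y - 2 → ((tab[y] ≠ 4*c + 5 → ((¬(a[1] ≥ 3*store(tab, c, y - 8)[2*c + 11] + 6*c + 22)) ∧ store(tab, c, y - 8)[1] + 2*c ≤ -3)) ∧ ((¬(tab[y] ≠ 4*c + 5)) → ((¬(a[1] ≥ 3*tab[2*c + 11] + 6*c + 22)) ∧ tab[1] + 2*c ≤ -3)))) ∧ ((¬(a[1] ≥ 3*tab[y + 3] + 3*y - 2)) → tab[1] + 2*c ≤ -3)
So before the loop: (a[1] ≥ 3*tab[y + 3] + 3*y - 2 → ((tab[y] ≠ 4*c + 5 → ((¬(a[1] ≥ 3*store(tab, c, y - 8)[2*c + 11] + 6*c + 22)) ∧ store(tab, c, y - 8)[1] + 2*c ≤ -3)) ∧ ((¬(tab[y] ≠ 4*c + 5)) → ((¬(a[1] ≥ 3*tab[2*c + 11] + 6*c + 22)) ∧ tab[1] + 2*c ≤ -3)))) ∧ ((¬(a[1] ≥ 3*tab[y + 3] + 3*y - 2)) → tab[1] + 2*c ≤ -3)
Before c := y - 6: (a[1] ≥ 3*tab[y + 3] + 3*y - 2 → ((tab[y] ≠ 4*y - 19 → ((¬(a[1] ≥ 3*store(tab, y - 6, y - 8)[2*y - 1] + 6*y - 14)) ∧ store(tab, y - 6, y - 8)[1] + 2*y ≤ 9)) ∧ ((¬(tab[y] ≠ 4*y - 19)) → ((¬(a[1] ≥ 3*tab[2*y - 1] + 6*y - 14)) ∧ tab[1] + 2*y ≤ 9)))) ∧ ((¬(a[1] ≥ 3*tab[y + 3] + 3*y - 2)) → tab[1] + 2*y ≤ 9)
Answer: WP = (a[1] ≥ 3*tab[y + 3] + 3*y - 2 → ((tab[y] ≠ 4*y - 19 → ((¬(a[1] ≥ 3*store(tab, y - 6, y - 8)[2*y - 1] + 6*y - 14)) ∧ store(tab, y - 6, y - 8)[1] + 2*y ≤ 9)) ∧ ((¬(tab[y] ≠ 4*y - 19)) → ((¬(a[1] ≥ 3*tab[2*y - 1] + 6*y - 14)) ∧ tab[1] + 2*y ≤ 9)))) ∧ ((¬(a[1] ≥ 3*tab[y + 3] + 3*y - 2)) → tab[1] + 2*y ≤ 9)


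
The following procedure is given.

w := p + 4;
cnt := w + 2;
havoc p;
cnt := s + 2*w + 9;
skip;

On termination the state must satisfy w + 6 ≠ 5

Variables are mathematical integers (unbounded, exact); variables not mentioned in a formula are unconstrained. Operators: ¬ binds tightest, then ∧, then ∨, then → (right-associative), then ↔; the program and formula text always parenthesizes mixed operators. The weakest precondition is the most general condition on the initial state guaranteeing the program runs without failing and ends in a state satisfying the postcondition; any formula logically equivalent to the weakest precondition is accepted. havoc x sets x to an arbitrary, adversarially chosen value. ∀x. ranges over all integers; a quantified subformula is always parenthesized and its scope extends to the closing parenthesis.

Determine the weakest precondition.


Working backward. After the program, the postcondition w + 6 ≠ 5 must hold; in canonical form it is w ≠ -1.
Before skip: w ≠ -1
Before cnt := s + 2*w + 9: w ≠ -1
Before havoc p: w ≠ -1
Before cnt := w + 2: w ≠ -1
Before w := p + 4: p ≠ -5
Answer: WP = p ≠ -5


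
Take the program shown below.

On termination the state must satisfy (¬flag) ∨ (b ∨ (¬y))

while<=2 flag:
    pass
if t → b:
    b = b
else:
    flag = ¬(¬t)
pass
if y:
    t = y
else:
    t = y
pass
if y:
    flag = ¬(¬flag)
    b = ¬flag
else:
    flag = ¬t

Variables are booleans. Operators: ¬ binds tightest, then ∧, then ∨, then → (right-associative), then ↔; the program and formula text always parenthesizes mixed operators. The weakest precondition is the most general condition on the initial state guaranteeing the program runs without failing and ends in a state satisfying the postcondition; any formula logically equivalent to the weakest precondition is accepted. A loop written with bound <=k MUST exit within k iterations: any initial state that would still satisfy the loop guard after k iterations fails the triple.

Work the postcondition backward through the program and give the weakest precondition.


Working backward. After the program, the postcondition (¬flag) ∨ (b ∨ (¬y)) must hold; in canonical form it is (¬flag) ∨ b ∨ (¬y).
Then branch requires (¬flag) ∨ (¬y); else branch requires t ∨ b ∨ (¬y).
Before the if: (y → ((¬flag) ∨ (¬y))) ∧ ((¬y) → (t ∨ b ∨ (¬y)))
Before skip: (y → ((¬flag) ∨ (¬y))) ∧ ((¬y) → (t ∨ b ∨ (¬y)))
Then branch requires y → ((¬flag) ∨ (¬y)); else branch requires y → ((¬flag) ∨ (¬y)).
Before the if: (y → (y → ((¬flag) ∨ (¬y)))) ∧ ((¬y) → (y → ((¬flag) ∨ (¬y))))
Before skip: (y → (y → ((¬flag) ∨ (¬y)))) ∧ ((¬y) → (y → ((¬flag) ∨ (¬y))))
Then branch requires (y → (y → ((¬flag) ∨ (¬y)))) ∧ ((¬y) → (y → ((¬flag) ∨ (¬y)))); else branch requires (y → (y → ((¬t) ∨ (¬y)))) ∧ ((¬y) → (y → ((¬t) ∨ (¬y)))).
Before the if: ((t → b) → ((y → (y → ((¬flag) ∨ (¬y)))) ∧ ((¬y) → (y → ((¬flag) ∨ (¬y)))))) ∧ ((¬(t → b)) → ((y → (y → ((¬t) ∨ (¬y)))) ∧ ((¬y) → (y → ((¬t) ∨ (¬y))))))
Before the loop (bound <=2), unroll the exhaustion recursion (WP_0 = exit-now case; WP_j = one more guarded iteration, up to j = 2):
  WP_0: (¬flag) ∧ ((t → b) → ((y → (y → ((¬flag) ∨ (¬y)))) ∧ ((¬y) → (y → ((¬flag) ∨ (¬y)))))) ∧ ((¬(t → b)) → ((y → (y → ((¬t) ∨ (¬y)))) ∧ ((¬y) → (y → ((¬t) ∨ (¬y))))))
  WP_1: (flag → ((¬flag) ∧ ((t → b) → ((y → (y → ((¬flag) ∨ (¬y)))) ∧ ((¬y) → (y → ((¬flag) ∨ (¬y)))))) ∧ ((¬(t → b)) → ((y → (y → ((¬t) ∨ (¬y)))) ∧ ((¬y) → (y → ((¬t) ∨ (¬y)))))))) ∧ ((¬flag) → (((t → b) → ((y → (y → ((¬flag) ∨ (¬y)))) ∧ ((¬y) → (y → ((¬flag) ∨ (¬y)))))) ∧ ((¬(t → b)) → ((y → (y → ((¬t) ∨ (¬y)))) ∧ ((¬y) → (y → ((¬t) ∨ (¬y))))))))
  WP_2: (flag → ((flag → ((¬flag) ∧ ((t → b) → ((y → (y → ((¬flag) ∨ (¬y)))) ∧ ((¬y) → (y → ((¬flag) ∨ (¬y)))))) ∧ ((¬(t → b)) → ((y → (y → ((¬t) ∨ (¬y)))) ∧ ((¬y) → (y → ((¬t) ∨ (¬y)))))))) ∧ ((¬flag) → (((t → b) → ((y → (y → ((¬flag) ∨ (¬y)))) ∧ ((¬y) → (y → ((¬flag) ∨ (¬y)))))) ∧ ((¬(t → b)) → ((y → (y → ((¬t) ∨ (¬y)))) ∧ ((¬y) → (y → ((¬t) ∨ (¬y)))))))))) ∧ ((¬flag) → (((t → b) → ((y → (y → ((¬flag) ∨ (¬y)))) ∧ ((¬y) → (y → ((¬flag) ∨ (¬y)))))) ∧ ((¬(t → b)) → ((y → (y → ((¬t) ∨ (¬y)))) ∧ ((¬y) → (y → ((¬t) ∨ (¬y))))))))
So before the loop: (flag → ((flag → ((¬flag) ∧ ((t → b) → ((y → (y → ((¬flag) ∨ (¬y)))) ∧ ((¬y) → (y → ((¬flag) ∨ (¬y)))))) ∧ ((¬(t → b)) → ((y → (y → ((¬t) ∨ (¬y)))) ∧ ((¬y) → (y → ((¬t) ∨ (¬y)))))))) ∧ ((¬flag) → (((t → b) → ((y → (y → ((¬flag) ∨ (¬y)))) ∧ ((¬y) → (y → ((¬flag) ∨ (¬y)))))) ∧ ((¬(t → b)) → ((y → (y → ((¬t) ∨ (¬y)))) ∧ ((¬y) → (y → ((¬t) ∨ (¬y)))))))))) ∧ ((¬flag) → (((t → b) → ((y → (y → ((¬flag) ∨ (¬y)))) ∧ ((¬y) → (y → ((¬flag) ∨ (¬y)))))) ∧ ((¬(t → b)) → ((y → (y → ((¬t) ∨ (¬y)))) ∧ ((¬y) → (y → ((¬t) ∨ (¬y))))))))
Answer: WP = (flag → ((flag → ((¬flag) ∧ ((t → b) → ((y → (y → ((¬flag) ∨ (¬y)))) ∧ ((¬y) → (y → ((¬flag) ∨ (¬y)))))) ∧ ((¬(t → b)) → ((y → (y → ((¬t) ∨ (¬y)))) ∧ ((¬y) → (y → ((¬t) ∨ (¬y)))))))) ∧ ((¬flag) → (((t → b) → ((y → (y → ((¬flag) ∨ (¬y)))) ∧ ((¬y) → (y → ((¬flag) ∨ (¬y)))))) ∧ ((¬(t → b)) → ((y → (y → ((¬t) ∨ (¬y)))) ∧ ((¬y) → (y → ((¬t) ∨ (¬y)))))))))) ∧ ((¬flag) → (((t → b) → ((y → (y → ((¬flag) ∨ (¬y)))) ∧ ((¬y) → (y → ((¬flag) ∨ (¬y)))))) ∧ ((¬(t → b)) → ((y → (y → ((¬t) ∨ (¬y)))) ∧ ((¬y) → (y → ((¬t) ∨ (¬y))))))))


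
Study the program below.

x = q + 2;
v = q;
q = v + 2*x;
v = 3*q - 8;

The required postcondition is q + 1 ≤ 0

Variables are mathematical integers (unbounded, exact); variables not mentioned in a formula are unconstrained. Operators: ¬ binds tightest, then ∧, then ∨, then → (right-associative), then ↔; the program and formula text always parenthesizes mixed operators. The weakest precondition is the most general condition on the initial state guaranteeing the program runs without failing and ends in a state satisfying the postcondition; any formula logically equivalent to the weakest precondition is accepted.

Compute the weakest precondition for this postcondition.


Working backward. After the program, the postcondition q + 1 ≤ 0 must hold; in canonical form it is q ≤ -1.
Before v := 3*q - 8: q ≤ -1
Before q := v + 2*x: v + 2*x ≤ -1
Before v := q: q + 2*x ≤ -1
Before x := q + 2: 3*q ≤ -5
Answer: WP = 3*q ≤ -5


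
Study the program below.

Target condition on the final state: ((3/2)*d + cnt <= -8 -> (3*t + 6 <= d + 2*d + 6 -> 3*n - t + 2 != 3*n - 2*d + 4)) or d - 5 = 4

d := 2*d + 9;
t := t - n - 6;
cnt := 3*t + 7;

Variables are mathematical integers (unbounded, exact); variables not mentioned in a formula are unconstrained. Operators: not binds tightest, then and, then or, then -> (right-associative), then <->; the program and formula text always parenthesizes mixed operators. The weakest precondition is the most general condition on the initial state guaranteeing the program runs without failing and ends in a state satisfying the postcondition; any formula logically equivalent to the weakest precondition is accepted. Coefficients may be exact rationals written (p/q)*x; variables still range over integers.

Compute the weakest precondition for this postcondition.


Working backward. After the program, the postcondition ((3/2)*d + cnt <= -8 -> (3*t + 6 <= d + 2*d + 6 -> 3*n - t + 2 != 3*n - 2*d + 4)) or d - 5 = 4 must hold; in canonical form it is (cnt + (3/2)*d <= -8 -> (3*t <= 3*d -> 2*d != t + 2)) or d = 9.
Before cnt := 3*t + 7: ((3/2)*d + 3*t <= -15 -> (3*t <= 3*d -> 2*d != t + 2)) or d = 9
Before t := t - n - 6: ((3/2)*d + 3*t <= 3*n + 3 -> (3*t <= 3*d + 3*n + 18 -> 2*d + n != t - 4)) or d = 9
Before d := 2*d + 9: (3*d + 3*t <= 3*n - 21/2 -> (3*t <= 6*d + 3*n + 45 -> 4*d + n != t - 22)) or 2*d = 0
Answer: WP = (3*d + 3*t <= 3*n - 21/2 -> (3*t <= 6*d + 3*n + 45 -> 4*d + n != t - 22)) or 2*d = 0


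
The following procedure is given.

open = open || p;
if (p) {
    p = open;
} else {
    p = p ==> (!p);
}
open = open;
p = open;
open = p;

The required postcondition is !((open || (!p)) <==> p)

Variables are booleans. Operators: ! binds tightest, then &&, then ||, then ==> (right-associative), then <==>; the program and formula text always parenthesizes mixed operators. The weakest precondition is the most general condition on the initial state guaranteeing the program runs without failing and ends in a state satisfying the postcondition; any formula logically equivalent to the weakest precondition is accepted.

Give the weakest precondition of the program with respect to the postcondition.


Working backward. After the program, !((open || (!p)) <==> p) must hold.
Before open := p: !p
Before p := open: !open
Before open := open: !open
Then branch requires !open; else branch requires !open.
Before the if: (p ==> (!open)) && ((!p) ==> (!open))
Before open := open || p: (p ==> (!(open || p))) && ((!p) ==> (!(open || p)))
Answer: WP = (p ==> (!(open || p))) && ((!p) ==> (!(open || p)))


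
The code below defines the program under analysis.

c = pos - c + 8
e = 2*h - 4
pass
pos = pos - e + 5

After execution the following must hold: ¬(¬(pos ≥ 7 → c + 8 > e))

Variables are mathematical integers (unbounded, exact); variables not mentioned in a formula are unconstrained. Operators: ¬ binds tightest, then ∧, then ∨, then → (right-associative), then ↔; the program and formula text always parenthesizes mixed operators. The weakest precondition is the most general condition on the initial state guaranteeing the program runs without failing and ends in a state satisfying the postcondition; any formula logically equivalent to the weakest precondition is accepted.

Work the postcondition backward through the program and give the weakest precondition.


Working backward. After the program, the postcondition ¬(¬(pos ≥ 7 → c + 8 > e)) must hold; in canonical form it is pos ≥ 7 → c > e - 8.
Before pos := pos - e + 5: pos ≥ e + 2 → c > e - 8
Before skip: pos ≥ e + 2 → c > e - 8
Before e := 2*h - 4: pos ≥ 2*h - 2 → c > 2*h - 12
Before c := pos - c + 8: pos ≥ 2*h - 2 → pos > c + 2*h - 20
Answer: WP = pos ≥ 2*h - 2 → pos > c + 2*h - 20


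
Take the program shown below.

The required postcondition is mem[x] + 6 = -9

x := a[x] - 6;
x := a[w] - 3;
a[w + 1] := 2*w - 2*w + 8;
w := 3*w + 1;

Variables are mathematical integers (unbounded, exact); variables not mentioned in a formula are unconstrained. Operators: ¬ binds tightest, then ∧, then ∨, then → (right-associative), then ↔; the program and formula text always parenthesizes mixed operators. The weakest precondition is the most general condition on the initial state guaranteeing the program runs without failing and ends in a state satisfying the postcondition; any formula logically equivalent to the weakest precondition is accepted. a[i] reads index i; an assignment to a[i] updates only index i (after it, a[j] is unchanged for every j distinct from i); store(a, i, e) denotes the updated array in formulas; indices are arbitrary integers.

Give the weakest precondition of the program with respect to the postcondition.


Working backward. After the program, the postcondition mem[x] + 6 = -9 must hold; in canonical form it is mem[x] = -15.
Before w := 3*w + 1: mem[x] = -15
Before a[w + 1] := 2*w - 2*w + 8: mem[x] = -15
Before x := a[w] - 3: mem[a[w] - 3] = -15
Before x := a[x] - 6: mem[a[w] - 3] = -15
Answer: WP = mem[a[w] - 3] = -15
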